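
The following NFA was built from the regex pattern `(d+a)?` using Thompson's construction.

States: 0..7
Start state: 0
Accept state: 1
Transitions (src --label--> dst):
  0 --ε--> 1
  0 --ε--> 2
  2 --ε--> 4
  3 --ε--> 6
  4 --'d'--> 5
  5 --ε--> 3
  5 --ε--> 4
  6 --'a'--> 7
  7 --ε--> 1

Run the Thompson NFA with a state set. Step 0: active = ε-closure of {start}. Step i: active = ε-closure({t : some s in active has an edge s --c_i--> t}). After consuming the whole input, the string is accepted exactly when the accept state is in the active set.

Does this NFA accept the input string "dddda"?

Answer: ACCEPT

Trace:
start: ε-closure({0}) = {0,1,2,4}
'd' @ 1: {3,4,5,6}
'd' @ 2: {3,4,5,6}
'd' @ 3: {3,4,5,6}
'd' @ 4: {3,4,5,6}
'a' @ 5: {1,7}  (accept∈set)
final: {1,7}; accept 1 in set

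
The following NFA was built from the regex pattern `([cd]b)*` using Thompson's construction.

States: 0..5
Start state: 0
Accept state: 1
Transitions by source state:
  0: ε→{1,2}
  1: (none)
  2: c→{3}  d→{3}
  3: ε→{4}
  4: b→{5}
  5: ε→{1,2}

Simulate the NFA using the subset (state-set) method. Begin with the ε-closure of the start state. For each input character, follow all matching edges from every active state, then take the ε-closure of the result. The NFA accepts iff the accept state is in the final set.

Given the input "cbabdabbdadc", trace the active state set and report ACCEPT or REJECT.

start: ε-closure({0}) = {0,1,2}
'c' @ 1: {3,4}
'b' @ 2: {1,2,5}  (accept∈set)
'a' @ 3: {}  — no active states
rest 'bdabbdadc' ignored (set empty)
final: {}; accept 1 not in set

Answer: REJECT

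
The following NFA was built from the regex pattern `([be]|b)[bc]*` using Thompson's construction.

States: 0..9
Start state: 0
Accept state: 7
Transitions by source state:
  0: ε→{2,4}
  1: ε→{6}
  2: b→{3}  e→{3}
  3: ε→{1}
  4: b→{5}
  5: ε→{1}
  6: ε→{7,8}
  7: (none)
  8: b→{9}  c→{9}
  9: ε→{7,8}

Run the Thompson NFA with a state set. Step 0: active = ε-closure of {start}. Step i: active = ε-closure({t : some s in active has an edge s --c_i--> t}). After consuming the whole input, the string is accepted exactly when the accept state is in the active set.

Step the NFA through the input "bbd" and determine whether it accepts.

start: ε-closure({0}) = {0,2,4}
'b' @ 1: {1,3,5,6,7,8}  (accept∈set)
'b' @ 2: {7,8,9}  (accept∈set)
'd' @ 3: {}  — dead — no transitions
final: {}; accept 7 not in set

Answer: REJECT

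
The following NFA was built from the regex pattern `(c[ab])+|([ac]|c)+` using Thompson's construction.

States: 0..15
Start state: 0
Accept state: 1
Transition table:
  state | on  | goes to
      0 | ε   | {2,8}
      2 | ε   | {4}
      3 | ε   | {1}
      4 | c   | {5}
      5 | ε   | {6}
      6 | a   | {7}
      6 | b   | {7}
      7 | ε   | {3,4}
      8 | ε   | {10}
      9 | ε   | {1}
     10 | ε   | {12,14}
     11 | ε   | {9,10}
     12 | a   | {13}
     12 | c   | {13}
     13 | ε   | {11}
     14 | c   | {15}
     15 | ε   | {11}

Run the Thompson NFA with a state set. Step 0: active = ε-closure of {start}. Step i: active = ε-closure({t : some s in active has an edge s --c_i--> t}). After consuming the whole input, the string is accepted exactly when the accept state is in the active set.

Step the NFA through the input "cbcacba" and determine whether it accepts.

Answer: REJECT

Steps:
initial (ε-close {0}): {0,2,4,8,10,12,14}
'c' @ 1: {1,5,6,9,10,11,12,13,14,15}  [accepting]
'b' @ 2: {1,3,4,7}  [accepting]
'c' @ 3: {5,6}
'a' @ 4: {1,3,4,7}  [accepting]
'c' @ 5: {5,6}
'b' @ 6: {1,3,4,7}  [accepting]
'a' @ 7: {}  — dead — no transitions
final: {}; accept 1 not in set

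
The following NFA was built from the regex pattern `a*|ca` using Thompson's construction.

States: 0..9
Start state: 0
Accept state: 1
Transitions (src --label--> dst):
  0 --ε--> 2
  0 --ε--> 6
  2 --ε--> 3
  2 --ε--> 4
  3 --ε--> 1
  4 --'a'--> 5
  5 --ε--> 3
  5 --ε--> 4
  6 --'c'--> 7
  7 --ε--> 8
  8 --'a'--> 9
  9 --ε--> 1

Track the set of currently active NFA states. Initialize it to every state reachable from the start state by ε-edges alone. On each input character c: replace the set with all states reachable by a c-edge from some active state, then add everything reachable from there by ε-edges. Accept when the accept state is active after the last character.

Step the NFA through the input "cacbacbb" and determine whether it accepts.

start: ε-closure({0}) = {0,1,2,3,4,6}
'c' @ 1: {7,8}
'a' @ 2: {1,9}  ✓accept
'c' @ 3: {}  — state set empty
rest 'bacbb' ignored (set empty)
after full input: {}  (accept=1 not in)

Answer: REJECT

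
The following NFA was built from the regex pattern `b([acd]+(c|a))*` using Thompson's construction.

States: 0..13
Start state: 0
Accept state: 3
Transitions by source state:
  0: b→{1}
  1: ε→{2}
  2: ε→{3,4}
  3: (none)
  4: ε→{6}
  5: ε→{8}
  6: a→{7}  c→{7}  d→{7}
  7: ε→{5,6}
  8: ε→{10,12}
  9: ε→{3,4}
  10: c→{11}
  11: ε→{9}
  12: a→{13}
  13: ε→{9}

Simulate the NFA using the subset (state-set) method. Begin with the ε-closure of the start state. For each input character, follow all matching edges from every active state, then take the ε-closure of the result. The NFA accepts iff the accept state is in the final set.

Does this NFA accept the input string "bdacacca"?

initial (ε-close {0}): {0}
'b' @ 1: {1,2,3,4,6}  ✓accept
'd' @ 2: {5,6,7,8,10,12}
'a' @ 3: {3,4,5,6,7,8,9,10,12,13}  ✓accept
'c' @ 4: {3,4,5,6,7,8,9,10,11,12}  ✓accept
'a' @ 5: {3,4,5,6,7,8,9,10,12,13}  ✓accept
'c' @ 6: {3,4,5,6,7,8,9,10,11,12}  ✓accept
'c' @ 7: {3,4,5,6,7,8,9,10,11,12}  ✓accept
'a' @ 8: {3,4,5,6,7,8,9,10,12,13}  ✓accept
final: {3,4,5,6,7,8,9,10,12,13}; accept 3 in set

Answer: ACCEPT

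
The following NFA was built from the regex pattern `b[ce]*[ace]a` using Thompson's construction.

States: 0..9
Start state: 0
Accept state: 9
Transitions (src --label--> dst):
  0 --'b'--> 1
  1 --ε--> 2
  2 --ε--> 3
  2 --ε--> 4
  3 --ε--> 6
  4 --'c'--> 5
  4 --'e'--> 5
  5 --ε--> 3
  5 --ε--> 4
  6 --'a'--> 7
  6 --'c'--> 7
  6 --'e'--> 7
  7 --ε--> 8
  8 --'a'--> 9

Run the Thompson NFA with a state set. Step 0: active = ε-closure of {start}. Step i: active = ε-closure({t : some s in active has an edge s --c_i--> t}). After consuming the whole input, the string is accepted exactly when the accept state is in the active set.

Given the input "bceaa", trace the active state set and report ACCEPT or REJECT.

Answer: ACCEPT

Derivation:
S₀ = ε-closure({0}) = {0}
'b' @ 1: {1,2,3,4,6}
'c' @ 2: {3,4,5,6,7,8}
'e' @ 3: {3,4,5,6,7,8}
'a' @ 4: {7,8,9}  (accept∈set)
'a' @ 5: {9}  (accept∈set)
end set {9} — state 9 in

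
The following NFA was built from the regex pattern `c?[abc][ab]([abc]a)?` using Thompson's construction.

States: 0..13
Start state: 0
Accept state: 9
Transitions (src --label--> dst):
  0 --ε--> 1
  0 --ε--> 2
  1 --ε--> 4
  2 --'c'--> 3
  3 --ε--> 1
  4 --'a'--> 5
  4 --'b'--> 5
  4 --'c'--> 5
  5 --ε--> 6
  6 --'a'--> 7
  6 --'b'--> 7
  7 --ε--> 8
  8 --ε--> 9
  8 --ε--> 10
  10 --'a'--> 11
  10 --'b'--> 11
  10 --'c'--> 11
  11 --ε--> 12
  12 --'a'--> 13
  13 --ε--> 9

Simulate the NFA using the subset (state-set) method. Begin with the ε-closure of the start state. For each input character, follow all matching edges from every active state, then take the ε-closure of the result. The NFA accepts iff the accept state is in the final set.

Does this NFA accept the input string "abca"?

initial (ε-close {0}): {0,1,2,4}
'a' @ 1: {5,6}
'b' @ 2: {7,8,9,10}  [accepting]
'c' @ 3: {11,12}
'a' @ 4: {9,13}  [accepting]
final: {9,13}; accept 9 in set

Answer: ACCEPT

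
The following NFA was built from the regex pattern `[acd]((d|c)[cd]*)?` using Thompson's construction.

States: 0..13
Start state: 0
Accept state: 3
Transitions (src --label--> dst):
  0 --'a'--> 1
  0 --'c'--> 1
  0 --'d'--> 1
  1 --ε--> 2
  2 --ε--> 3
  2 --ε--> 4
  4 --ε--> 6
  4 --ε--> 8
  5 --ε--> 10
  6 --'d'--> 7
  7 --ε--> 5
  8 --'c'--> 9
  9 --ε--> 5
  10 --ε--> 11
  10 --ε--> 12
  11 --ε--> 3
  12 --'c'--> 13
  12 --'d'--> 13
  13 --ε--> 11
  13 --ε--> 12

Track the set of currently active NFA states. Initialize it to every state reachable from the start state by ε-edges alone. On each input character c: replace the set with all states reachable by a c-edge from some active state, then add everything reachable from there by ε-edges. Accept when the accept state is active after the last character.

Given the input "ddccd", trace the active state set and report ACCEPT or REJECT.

S₀ = ε-closure({0}) = {0}
'd' @ 1: {1,2,3,4,6,8}  [accepting]
'd' @ 2: {3,5,7,10,11,12}  [accepting]
'c' @ 3: {3,11,12,13}  [accepting]
'c' @ 4: {3,11,12,13}  [accepting]
'd' @ 5: {3,11,12,13}  [accepting]
after full input: {3,11,12,13}  (accept=3 in)

Answer: ACCEPT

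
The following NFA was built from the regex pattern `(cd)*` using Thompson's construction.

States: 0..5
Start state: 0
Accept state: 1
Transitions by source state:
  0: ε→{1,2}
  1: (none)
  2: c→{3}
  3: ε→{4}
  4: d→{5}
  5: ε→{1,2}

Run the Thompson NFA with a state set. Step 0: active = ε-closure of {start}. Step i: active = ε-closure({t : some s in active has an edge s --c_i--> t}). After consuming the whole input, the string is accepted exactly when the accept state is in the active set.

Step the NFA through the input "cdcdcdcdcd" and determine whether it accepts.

initial (ε-close {0}): {0,1,2}
'c' @ 1: {3,4}
'd' @ 2: {1,2,5}  [accepting]
'c' @ 3: {3,4}
'd' @ 4: {1,2,5}  [accepting]
'c' @ 5: {3,4}
'd' @ 6: {1,2,5}  [accepting]
'c' @ 7: {3,4}
'd' @ 8: {1,2,5}  [accepting]
'c' @ 9: {3,4}
'd' @ 10: {1,2,5}  [accepting]
final: {1,2,5}; accept 1 in set

Answer: ACCEPT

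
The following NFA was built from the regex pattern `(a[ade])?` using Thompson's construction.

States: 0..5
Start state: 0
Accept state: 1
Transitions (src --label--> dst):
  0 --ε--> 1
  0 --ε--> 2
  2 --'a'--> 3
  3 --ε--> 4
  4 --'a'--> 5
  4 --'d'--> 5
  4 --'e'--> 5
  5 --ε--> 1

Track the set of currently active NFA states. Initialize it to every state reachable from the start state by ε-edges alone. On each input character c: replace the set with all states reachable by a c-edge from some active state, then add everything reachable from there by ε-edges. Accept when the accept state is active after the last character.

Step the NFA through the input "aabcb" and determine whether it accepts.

Answer: REJECT

Derivation:
initial (ε-close {0}): {0,1,2}
'a' @ 1: {3,4}
'a' @ 2: {1,5}  [accepting]
'b' @ 3: {}  — dead — no transitions
rest 'cb' ignored (set empty)
after full input: {}  (accept=1 not in)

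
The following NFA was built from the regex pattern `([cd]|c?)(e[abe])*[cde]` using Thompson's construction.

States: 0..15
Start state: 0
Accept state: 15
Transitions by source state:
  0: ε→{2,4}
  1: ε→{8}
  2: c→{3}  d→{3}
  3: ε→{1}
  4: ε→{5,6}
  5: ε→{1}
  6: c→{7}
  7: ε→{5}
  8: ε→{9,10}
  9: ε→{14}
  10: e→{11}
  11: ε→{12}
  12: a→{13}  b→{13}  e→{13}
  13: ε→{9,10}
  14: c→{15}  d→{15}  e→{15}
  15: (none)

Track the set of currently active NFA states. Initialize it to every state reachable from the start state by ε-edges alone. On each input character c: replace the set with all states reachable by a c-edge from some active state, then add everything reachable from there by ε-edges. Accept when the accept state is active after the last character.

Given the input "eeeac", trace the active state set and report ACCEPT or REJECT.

start: ε-closure({0}) = {0,1,2,4,5,6,8,9,10,14}
'e' @ 1: {11,12,15}  (accept∈set)
'e' @ 2: {9,10,13,14}
'e' @ 3: {11,12,15}  (accept∈set)
'a' @ 4: {9,10,13,14}
'c' @ 5: {15}  (accept∈set)
final: {15}; accept 15 in set

Answer: ACCEPT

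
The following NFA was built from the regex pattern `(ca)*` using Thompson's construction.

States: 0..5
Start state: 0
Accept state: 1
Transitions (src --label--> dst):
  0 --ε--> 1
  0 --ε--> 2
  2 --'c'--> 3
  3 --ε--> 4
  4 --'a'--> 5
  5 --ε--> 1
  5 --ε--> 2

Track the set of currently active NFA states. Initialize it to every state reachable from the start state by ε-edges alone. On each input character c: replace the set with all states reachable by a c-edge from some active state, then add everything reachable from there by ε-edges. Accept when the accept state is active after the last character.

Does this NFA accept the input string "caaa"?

initial (ε-close {0}): {0,1,2}
'c' @ 1: {3,4}
'a' @ 2: {1,2,5}  [accepting]
'a' @ 3: {}  — no active states
rest 'a' ignored (set empty)
after full input: {}  (accept=1 not in)

Answer: REJECT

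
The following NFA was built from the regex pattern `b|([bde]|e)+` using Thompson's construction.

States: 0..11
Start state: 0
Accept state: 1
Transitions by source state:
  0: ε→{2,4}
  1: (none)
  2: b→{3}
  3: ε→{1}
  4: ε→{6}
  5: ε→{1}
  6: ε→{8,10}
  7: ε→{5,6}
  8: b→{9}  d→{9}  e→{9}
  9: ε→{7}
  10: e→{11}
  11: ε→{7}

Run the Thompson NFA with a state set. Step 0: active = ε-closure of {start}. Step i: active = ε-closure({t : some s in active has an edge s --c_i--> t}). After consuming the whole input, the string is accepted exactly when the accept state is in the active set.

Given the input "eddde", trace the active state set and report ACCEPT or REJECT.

initial (ε-close {0}): {0,2,4,6,8,10}
'e' @ 1: {1,5,6,7,8,9,10,11}  ✓accept
'd' @ 2: {1,5,6,7,8,9,10}  ✓accept
'd' @ 3: {1,5,6,7,8,9,10}  ✓accept
'd' @ 4: {1,5,6,7,8,9,10}  ✓accept
'e' @ 5: {1,5,6,7,8,9,10,11}  ✓accept
final: {1,5,6,7,8,9,10,11}; accept 1 in set

Answer: ACCEPT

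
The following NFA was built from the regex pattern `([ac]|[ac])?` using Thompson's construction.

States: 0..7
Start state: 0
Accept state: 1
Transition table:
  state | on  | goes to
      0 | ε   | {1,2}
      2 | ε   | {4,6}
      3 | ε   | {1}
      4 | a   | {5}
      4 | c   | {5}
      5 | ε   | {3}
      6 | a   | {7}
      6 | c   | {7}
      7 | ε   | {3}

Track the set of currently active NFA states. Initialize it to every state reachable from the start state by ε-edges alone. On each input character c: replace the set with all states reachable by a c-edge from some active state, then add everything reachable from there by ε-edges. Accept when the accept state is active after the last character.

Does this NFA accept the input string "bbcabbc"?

Answer: REJECT

Steps:
initial (ε-close {0}): {0,1,2,4,6}
'b' @ 1: {}  — no active states
rest 'bcabbc' ignored (set empty)
final: {}; accept 1 not in set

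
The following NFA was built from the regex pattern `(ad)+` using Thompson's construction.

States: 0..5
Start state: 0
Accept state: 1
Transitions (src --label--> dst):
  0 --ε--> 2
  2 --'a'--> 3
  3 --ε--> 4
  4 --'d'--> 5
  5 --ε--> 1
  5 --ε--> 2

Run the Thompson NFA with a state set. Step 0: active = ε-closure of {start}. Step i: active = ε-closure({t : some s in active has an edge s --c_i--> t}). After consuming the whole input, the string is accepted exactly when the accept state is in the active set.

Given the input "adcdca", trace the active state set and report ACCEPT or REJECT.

start: ε-closure({0}) = {0,2}
'a' @ 1: {3,4}
'd' @ 2: {1,2,5}  ✓accept
'c' @ 3: {}  — state set empty
rest 'dca' ignored (set empty)
end set {} — state 1 not in

Answer: REJECT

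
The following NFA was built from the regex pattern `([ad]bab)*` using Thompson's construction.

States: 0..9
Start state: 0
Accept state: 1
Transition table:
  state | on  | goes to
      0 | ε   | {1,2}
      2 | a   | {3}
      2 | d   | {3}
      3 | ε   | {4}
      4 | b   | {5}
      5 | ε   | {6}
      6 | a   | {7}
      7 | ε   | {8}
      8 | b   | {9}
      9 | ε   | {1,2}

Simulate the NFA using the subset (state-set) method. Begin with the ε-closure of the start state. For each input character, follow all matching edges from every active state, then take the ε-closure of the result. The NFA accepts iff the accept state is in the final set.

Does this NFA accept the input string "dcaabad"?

Answer: REJECT

Steps:
start: ε-closure({0}) = {0,1,2}
'd' @ 1: {3,4}
'c' @ 2: {}  — state set empty
rest 'aabad' ignored (set empty)
after full input: {}  (accept=1 not in)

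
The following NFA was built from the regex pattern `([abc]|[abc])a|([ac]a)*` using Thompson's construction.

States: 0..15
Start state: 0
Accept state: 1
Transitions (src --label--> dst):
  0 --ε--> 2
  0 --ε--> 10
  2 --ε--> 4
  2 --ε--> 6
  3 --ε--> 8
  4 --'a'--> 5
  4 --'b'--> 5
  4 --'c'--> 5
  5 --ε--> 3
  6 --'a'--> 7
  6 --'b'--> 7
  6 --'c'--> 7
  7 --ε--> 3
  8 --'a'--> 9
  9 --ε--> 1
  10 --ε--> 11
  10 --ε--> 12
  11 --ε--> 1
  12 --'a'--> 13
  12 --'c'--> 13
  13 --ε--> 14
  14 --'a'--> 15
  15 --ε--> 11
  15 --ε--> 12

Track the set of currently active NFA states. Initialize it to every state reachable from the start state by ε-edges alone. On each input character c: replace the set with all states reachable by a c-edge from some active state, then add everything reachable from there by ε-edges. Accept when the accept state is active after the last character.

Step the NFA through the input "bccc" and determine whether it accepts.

start: ε-closure({0}) = {0,1,2,4,6,10,11,12}
'b' @ 1: {3,5,7,8}
'c' @ 2: {}  — no active states
rest 'cc' ignored (set empty)
end set {} — state 1 not in

Answer: REJECT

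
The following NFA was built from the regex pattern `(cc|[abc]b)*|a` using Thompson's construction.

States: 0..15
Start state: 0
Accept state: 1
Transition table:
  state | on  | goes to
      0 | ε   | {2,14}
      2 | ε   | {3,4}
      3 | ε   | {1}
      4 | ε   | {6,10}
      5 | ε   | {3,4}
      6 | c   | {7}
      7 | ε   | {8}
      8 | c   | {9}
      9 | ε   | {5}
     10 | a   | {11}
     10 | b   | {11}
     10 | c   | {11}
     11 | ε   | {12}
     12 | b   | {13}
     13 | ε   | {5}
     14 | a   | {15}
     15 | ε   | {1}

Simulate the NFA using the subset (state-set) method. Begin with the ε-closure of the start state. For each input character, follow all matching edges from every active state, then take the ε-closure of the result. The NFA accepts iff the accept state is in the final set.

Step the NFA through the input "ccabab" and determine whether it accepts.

start: ε-closure({0}) = {0,1,2,3,4,6,10,14}
'c' @ 1: {7,8,11,12}
'c' @ 2: {1,3,4,5,6,9,10}  ✓accept
'a' @ 3: {11,12}
'b' @ 4: {1,3,4,5,6,10,13}  ✓accept
'a' @ 5: {11,12}
'b' @ 6: {1,3,4,5,6,10,13}  ✓accept
final: {1,3,4,5,6,10,13}; accept 1 in set

Answer: ACCEPT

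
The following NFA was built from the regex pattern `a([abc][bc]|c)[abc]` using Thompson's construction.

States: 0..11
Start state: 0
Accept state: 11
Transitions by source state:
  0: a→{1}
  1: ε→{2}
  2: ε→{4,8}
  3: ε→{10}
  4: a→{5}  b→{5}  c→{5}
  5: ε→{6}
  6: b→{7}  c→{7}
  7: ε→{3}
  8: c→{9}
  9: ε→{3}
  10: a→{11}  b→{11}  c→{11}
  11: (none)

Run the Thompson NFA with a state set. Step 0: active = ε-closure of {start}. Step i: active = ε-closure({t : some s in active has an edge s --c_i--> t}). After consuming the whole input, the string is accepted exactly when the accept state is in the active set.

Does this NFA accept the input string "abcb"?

S₀ = ε-closure({0}) = {0}
'a' @ 1: {1,2,4,8}
'b' @ 2: {5,6}
'c' @ 3: {3,7,10}
'b' @ 4: {11}  [accepting]
end set {11} — state 11 in

Answer: ACCEPT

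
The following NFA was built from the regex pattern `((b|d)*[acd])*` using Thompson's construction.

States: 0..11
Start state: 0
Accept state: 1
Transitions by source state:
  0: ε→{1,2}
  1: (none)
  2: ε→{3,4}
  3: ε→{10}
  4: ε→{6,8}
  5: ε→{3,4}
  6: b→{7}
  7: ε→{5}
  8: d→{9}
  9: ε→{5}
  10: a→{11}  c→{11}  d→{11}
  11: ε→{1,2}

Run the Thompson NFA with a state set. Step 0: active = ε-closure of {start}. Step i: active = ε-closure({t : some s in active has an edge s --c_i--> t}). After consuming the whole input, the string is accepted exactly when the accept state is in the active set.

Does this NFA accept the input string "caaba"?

initial (ε-close {0}): {0,1,2,3,4,6,8,10}
'c' @ 1: {1,2,3,4,6,8,10,11}  (accept∈set)
'a' @ 2: {1,2,3,4,6,8,10,11}  (accept∈set)
'a' @ 3: {1,2,3,4,6,8,10,11}  (accept∈set)
'b' @ 4: {3,4,5,6,7,8,10}
'a' @ 5: {1,2,3,4,6,8,10,11}  (accept∈set)
final: {1,2,3,4,6,8,10,11}; accept 1 in set

Answer: ACCEPT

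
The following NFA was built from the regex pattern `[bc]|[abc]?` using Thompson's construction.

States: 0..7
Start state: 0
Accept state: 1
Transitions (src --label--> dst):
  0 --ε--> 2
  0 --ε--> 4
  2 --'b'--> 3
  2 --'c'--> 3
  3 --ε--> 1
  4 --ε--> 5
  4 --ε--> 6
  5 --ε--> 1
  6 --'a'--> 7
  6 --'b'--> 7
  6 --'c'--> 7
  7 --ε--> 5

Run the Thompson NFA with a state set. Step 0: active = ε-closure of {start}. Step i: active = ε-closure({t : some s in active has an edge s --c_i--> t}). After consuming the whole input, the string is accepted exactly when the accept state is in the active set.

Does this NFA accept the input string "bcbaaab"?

S₀ = ε-closure({0}) = {0,1,2,4,5,6}
'b' @ 1: {1,3,5,7}  [accepting]
'c' @ 2: {}  — dead — no transitions
rest 'baaab' ignored (set empty)
end set {} — state 1 not in

Answer: REJECT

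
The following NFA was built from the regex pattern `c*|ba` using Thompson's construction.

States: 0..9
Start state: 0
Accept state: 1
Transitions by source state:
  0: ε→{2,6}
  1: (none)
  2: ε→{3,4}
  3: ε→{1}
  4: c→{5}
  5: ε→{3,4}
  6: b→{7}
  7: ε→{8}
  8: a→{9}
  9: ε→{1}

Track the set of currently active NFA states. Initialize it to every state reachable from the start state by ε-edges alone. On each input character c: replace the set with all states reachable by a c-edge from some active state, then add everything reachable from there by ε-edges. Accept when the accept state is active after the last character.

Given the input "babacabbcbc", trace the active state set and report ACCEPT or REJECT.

Answer: REJECT

Steps:
initial (ε-close {0}): {0,1,2,3,4,6}
'b' @ 1: {7,8}
'a' @ 2: {1,9}  (accept∈set)
'b' @ 3: {}  — dead — no transitions
rest 'acabbcbc' ignored (set empty)
after full input: {}  (accept=1 not in)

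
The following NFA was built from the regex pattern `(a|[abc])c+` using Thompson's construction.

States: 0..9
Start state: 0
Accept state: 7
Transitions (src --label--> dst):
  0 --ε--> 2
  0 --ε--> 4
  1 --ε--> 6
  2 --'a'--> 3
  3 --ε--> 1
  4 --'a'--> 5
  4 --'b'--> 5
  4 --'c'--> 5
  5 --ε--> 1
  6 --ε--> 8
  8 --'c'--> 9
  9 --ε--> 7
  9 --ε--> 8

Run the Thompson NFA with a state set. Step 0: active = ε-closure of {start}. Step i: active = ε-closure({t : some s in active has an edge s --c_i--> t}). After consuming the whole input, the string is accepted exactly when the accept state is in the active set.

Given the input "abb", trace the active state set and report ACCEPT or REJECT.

start: ε-closure({0}) = {0,2,4}
'a' @ 1: {1,3,5,6,8}
'b' @ 2: {}  — no active states
rest 'b' ignored (set empty)
end set {} — state 7 not in

Answer: REJECT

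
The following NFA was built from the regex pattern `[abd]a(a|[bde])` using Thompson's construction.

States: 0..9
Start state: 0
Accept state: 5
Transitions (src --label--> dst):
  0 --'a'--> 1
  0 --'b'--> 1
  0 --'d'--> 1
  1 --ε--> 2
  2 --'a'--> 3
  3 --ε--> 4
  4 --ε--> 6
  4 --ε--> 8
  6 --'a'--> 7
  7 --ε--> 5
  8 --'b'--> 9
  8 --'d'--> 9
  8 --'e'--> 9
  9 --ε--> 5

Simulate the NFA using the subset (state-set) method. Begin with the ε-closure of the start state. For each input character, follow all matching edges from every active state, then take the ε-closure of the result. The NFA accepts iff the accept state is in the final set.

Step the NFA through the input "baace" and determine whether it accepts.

initial (ε-close {0}): {0}
'b' @ 1: {1,2}
'a' @ 2: {3,4,6,8}
'a' @ 3: {5,7}  [accepting]
'c' @ 4: {}  — state set empty
rest 'e' ignored (set empty)
end set {} — state 5 not in

Answer: REJECT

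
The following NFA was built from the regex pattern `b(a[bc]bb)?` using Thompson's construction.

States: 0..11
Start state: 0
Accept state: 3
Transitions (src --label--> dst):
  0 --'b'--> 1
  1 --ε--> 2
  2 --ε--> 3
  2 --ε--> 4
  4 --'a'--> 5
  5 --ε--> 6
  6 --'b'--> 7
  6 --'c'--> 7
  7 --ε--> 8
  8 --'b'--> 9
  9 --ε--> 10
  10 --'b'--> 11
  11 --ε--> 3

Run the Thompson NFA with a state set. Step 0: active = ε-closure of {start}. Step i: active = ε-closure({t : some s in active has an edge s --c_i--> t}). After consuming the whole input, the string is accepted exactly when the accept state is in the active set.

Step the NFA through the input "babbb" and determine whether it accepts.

start: ε-closure({0}) = {0}
'b' @ 1: {1,2,3,4}  ✓accept
'a' @ 2: {5,6}
'b' @ 3: {7,8}
'b' @ 4: {9,10}
'b' @ 5: {3,11}  ✓accept
after full input: {3,11}  (accept=3 in)

Answer: ACCEPT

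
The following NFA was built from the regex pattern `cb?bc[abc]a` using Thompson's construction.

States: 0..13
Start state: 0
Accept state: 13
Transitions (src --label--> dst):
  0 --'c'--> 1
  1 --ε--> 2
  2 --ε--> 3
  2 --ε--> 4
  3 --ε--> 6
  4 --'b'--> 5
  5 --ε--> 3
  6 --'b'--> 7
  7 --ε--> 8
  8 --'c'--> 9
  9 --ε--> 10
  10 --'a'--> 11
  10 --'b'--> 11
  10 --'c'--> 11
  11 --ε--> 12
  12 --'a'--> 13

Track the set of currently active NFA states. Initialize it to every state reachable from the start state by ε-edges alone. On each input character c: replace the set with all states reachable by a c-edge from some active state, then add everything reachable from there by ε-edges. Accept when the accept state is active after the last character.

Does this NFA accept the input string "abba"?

Answer: REJECT

Derivation:
start: ε-closure({0}) = {0}
'a' @ 1: {}  — dead — no transitions
rest 'bba' ignored (set empty)
after full input: {}  (accept=13 not in)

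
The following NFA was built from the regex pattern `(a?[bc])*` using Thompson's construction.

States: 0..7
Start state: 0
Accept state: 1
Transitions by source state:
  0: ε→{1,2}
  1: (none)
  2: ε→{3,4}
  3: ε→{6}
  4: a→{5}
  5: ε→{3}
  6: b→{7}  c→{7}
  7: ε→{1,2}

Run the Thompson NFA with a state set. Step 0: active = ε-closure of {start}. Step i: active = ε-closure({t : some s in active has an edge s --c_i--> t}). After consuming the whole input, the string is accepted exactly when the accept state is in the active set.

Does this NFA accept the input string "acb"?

S₀ = ε-closure({0}) = {0,1,2,3,4,6}
'a' @ 1: {3,5,6}
'c' @ 2: {1,2,3,4,6,7}  [accepting]
'b' @ 3: {1,2,3,4,6,7}  [accepting]
final: {1,2,3,4,6,7}; accept 1 in set

Answer: ACCEPT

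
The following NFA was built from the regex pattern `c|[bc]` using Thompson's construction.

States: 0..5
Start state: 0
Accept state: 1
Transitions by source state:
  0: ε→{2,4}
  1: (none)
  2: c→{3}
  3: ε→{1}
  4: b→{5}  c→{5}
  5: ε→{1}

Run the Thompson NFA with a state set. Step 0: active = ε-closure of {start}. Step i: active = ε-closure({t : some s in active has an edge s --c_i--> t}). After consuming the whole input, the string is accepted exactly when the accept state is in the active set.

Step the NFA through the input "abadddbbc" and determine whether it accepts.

start: ε-closure({0}) = {0,2,4}
'a' @ 1: {}  — dead — no transitions
rest 'badddbbc' ignored (set empty)
final: {}; accept 1 not in set

Answer: REJECT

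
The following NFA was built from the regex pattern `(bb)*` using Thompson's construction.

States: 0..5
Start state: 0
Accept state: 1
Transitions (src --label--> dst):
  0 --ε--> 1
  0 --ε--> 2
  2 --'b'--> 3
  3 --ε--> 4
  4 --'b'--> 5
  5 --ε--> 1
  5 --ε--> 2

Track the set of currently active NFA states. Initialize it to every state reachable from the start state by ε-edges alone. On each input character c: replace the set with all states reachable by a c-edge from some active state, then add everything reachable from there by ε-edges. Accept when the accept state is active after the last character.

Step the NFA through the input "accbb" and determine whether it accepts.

Answer: REJECT

Steps:
start: ε-closure({0}) = {0,1,2}
'a' @ 1: {}  — dead — no transitions
rest 'ccbb' ignored (set empty)
after full input: {}  (accept=1 not in)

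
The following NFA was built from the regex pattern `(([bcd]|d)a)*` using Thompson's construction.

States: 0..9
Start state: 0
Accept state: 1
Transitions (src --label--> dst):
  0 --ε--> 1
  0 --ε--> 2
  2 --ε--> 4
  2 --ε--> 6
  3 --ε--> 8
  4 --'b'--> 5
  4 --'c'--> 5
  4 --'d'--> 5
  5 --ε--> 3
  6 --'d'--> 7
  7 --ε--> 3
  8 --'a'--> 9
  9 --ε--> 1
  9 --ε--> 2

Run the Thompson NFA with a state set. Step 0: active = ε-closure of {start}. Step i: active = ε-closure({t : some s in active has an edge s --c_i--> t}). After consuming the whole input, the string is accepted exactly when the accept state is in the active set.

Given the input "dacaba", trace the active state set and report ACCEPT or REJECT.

Answer: ACCEPT

Steps:
S₀ = ε-closure({0}) = {0,1,2,4,6}
'd' @ 1: {3,5,7,8}
'a' @ 2: {1,2,4,6,9}  [accepting]
'c' @ 3: {3,5,8}
'a' @ 4: {1,2,4,6,9}  [accepting]
'b' @ 5: {3,5,8}
'a' @ 6: {1,2,4,6,9}  [accepting]
after full input: {1,2,4,6,9}  (accept=1 in)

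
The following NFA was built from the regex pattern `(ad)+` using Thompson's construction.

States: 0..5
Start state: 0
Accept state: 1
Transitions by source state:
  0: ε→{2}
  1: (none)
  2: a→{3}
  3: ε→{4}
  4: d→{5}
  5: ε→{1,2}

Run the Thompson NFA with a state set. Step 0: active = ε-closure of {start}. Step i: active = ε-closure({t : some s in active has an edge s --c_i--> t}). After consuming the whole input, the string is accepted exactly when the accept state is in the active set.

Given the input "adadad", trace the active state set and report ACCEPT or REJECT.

Answer: ACCEPT

Steps:
S₀ = ε-closure({0}) = {0,2}
'a' @ 1: {3,4}
'd' @ 2: {1,2,5}  (accept∈set)
'a' @ 3: {3,4}
'd' @ 4: {1,2,5}  (accept∈set)
'a' @ 5: {3,4}
'd' @ 6: {1,2,5}  (accept∈set)
final: {1,2,5}; accept 1 in set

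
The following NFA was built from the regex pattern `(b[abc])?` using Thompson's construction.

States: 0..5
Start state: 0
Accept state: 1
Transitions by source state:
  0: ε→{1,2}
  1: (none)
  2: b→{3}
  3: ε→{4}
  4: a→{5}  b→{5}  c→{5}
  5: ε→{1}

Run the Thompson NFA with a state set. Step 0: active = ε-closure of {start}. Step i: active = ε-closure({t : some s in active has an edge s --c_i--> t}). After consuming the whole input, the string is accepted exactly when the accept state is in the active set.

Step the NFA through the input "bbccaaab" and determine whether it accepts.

start: ε-closure({0}) = {0,1,2}
'b' @ 1: {3,4}
'b' @ 2: {1,5}  [accepting]
'c' @ 3: {}  — dead — no transitions
rest 'caaab' ignored (set empty)
after full input: {}  (accept=1 not in)

Answer: REJECT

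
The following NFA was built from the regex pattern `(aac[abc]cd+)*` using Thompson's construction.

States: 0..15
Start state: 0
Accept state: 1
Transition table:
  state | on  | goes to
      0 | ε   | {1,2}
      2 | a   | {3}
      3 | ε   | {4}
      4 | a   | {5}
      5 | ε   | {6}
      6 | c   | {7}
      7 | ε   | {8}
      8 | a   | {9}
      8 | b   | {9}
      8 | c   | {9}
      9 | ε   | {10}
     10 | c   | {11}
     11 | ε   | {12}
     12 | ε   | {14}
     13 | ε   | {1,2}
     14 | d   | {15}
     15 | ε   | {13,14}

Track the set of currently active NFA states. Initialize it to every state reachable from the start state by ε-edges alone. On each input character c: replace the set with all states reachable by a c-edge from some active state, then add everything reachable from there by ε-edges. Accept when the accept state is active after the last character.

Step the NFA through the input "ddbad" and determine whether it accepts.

Answer: REJECT

Derivation:
S₀ = ε-closure({0}) = {0,1,2}
'd' @ 1: {}  — no active states
rest 'dbad' ignored (set empty)
final: {}; accept 1 not in set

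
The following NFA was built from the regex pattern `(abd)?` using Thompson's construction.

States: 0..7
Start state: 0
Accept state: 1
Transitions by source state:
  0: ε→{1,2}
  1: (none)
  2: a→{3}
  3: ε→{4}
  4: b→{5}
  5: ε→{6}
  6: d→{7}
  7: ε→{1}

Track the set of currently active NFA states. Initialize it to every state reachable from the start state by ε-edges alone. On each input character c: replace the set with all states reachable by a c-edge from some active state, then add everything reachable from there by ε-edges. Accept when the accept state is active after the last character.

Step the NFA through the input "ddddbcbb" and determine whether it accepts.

Answer: REJECT

Trace:
start: ε-closure({0}) = {0,1,2}
'd' @ 1: {}  — no active states
rest 'dddbcbb' ignored (set empty)
after full input: {}  (accept=1 not in)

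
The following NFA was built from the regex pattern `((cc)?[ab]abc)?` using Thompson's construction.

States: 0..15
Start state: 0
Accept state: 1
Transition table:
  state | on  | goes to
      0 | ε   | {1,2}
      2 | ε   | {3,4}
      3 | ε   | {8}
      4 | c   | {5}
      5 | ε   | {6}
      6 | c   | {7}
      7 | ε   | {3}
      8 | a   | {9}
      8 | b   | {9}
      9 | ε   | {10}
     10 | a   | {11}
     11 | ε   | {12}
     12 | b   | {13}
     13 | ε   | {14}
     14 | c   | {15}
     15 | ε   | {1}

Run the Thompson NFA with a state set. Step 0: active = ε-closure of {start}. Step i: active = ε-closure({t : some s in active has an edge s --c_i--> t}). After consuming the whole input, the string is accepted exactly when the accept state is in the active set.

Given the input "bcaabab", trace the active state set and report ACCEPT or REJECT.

Answer: REJECT

Derivation:
initial (ε-close {0}): {0,1,2,3,4,8}
'b' @ 1: {9,10}
'c' @ 2: {}  — no active states
rest 'aabab' ignored (set empty)
after full input: {}  (accept=1 not in)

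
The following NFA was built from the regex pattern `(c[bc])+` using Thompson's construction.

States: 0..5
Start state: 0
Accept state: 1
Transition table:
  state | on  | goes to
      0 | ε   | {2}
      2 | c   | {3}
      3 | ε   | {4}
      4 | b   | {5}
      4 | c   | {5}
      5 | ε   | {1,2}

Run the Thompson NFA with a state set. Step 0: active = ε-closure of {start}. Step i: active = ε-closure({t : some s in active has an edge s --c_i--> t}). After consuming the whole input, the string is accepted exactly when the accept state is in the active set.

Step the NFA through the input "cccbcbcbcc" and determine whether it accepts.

start: ε-closure({0}) = {0,2}
'c' @ 1: {3,4}
'c' @ 2: {1,2,5}  ✓accept
'c' @ 3: {3,4}
'b' @ 4: {1,2,5}  ✓accept
'c' @ 5: {3,4}
'b' @ 6: {1,2,5}  ✓accept
'c' @ 7: {3,4}
'b' @ 8: {1,2,5}  ✓accept
'c' @ 9: {3,4}
'c' @ 10: {1,2,5}  ✓accept
after full input: {1,2,5}  (accept=1 in)

Answer: ACCEPT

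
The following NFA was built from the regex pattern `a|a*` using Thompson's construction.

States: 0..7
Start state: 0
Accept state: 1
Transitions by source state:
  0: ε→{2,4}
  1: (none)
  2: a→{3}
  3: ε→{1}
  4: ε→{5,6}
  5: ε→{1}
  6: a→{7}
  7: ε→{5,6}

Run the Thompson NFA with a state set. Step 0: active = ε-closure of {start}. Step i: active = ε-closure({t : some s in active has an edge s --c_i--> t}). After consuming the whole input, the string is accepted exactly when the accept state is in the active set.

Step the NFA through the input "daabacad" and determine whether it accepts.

start: ε-closure({0}) = {0,1,2,4,5,6}
'd' @ 1: {}  — no active states
rest 'aabacad' ignored (set empty)
final: {}; accept 1 not in set

Answer: REJECT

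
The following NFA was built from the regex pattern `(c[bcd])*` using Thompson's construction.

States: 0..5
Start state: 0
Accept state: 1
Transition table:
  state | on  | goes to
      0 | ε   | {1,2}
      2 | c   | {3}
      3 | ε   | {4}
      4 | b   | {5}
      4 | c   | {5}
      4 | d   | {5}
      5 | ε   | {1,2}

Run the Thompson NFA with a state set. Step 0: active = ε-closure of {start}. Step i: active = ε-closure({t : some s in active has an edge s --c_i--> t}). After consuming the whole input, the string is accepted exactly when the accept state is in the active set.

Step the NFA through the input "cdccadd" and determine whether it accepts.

Answer: REJECT

Derivation:
S₀ = ε-closure({0}) = {0,1,2}
'c' @ 1: {3,4}
'd' @ 2: {1,2,5}  ✓accept
'c' @ 3: {3,4}
'c' @ 4: {1,2,5}  ✓accept
'a' @ 5: {}  — dead — no transitions
rest 'dd' ignored (set empty)
end set {} — state 1 not in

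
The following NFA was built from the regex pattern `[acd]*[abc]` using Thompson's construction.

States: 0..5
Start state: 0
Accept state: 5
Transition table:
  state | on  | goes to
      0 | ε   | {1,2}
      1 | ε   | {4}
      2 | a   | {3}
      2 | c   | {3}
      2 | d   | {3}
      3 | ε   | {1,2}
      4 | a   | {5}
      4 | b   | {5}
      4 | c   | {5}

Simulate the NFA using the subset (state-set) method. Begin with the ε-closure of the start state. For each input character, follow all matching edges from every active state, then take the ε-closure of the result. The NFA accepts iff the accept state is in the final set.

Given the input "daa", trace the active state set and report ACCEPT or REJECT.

Answer: ACCEPT

Steps:
initial (ε-close {0}): {0,1,2,4}
'd' @ 1: {1,2,3,4}
'a' @ 2: {1,2,3,4,5}  [accepting]
'a' @ 3: {1,2,3,4,5}  [accepting]
final: {1,2,3,4,5}; accept 5 in set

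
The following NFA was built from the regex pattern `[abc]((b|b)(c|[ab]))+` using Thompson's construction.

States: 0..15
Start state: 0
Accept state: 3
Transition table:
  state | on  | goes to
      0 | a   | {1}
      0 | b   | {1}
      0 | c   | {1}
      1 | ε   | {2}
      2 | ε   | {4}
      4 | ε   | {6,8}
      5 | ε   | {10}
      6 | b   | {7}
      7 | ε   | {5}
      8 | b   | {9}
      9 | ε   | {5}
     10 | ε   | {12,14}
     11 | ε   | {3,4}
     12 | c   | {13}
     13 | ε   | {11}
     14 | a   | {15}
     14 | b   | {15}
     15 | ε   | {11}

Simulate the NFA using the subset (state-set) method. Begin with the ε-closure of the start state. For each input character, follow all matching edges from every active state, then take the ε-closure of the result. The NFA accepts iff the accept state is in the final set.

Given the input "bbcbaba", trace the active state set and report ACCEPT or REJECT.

Answer: ACCEPT

Derivation:
S₀ = ε-closure({0}) = {0}
'b' @ 1: {1,2,4,6,8}
'b' @ 2: {5,7,9,10,12,14}
'c' @ 3: {3,4,6,8,11,13}  ✓accept
'b' @ 4: {5,7,9,10,12,14}
'a' @ 5: {3,4,6,8,11,15}  ✓accept
'b' @ 6: {5,7,9,10,12,14}
'a' @ 7: {3,4,6,8,11,15}  ✓accept
end set {3,4,6,8,11,15} — state 3 in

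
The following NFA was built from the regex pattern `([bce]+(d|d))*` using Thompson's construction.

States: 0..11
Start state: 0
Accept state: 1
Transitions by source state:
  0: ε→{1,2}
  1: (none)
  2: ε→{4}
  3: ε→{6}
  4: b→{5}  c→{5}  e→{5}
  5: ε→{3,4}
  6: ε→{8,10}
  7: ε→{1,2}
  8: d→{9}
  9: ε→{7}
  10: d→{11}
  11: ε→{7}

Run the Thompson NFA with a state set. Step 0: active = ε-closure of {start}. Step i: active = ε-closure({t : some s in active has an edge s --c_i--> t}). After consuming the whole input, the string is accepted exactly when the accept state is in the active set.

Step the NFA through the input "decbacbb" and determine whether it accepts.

start: ε-closure({0}) = {0,1,2,4}
'd' @ 1: {}  — no active states
rest 'ecbacbb' ignored (set empty)
after full input: {}  (accept=1 not in)

Answer: REJECT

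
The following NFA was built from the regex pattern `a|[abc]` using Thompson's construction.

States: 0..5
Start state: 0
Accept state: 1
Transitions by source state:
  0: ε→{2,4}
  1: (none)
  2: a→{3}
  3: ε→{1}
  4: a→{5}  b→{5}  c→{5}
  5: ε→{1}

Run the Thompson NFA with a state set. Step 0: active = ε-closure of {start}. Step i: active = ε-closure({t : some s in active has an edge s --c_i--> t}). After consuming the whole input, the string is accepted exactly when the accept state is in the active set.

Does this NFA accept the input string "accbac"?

Answer: REJECT

Trace:
S₀ = ε-closure({0}) = {0,2,4}
'a' @ 1: {1,3,5}  ✓accept
'c' @ 2: {}  — state set empty
rest 'cbac' ignored (set empty)
end set {} — state 1 not in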